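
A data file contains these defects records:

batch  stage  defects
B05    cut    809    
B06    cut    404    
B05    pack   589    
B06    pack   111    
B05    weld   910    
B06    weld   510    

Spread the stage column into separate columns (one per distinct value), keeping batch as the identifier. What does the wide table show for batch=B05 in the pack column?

Wide layout: rows indexed by batch, columns are the 3 distinct stage values (cut, pack, weld).
Cell (batch=B05, stage=pack) draws from the long row where batch=B05 and stage=pack, which has defects=589.

589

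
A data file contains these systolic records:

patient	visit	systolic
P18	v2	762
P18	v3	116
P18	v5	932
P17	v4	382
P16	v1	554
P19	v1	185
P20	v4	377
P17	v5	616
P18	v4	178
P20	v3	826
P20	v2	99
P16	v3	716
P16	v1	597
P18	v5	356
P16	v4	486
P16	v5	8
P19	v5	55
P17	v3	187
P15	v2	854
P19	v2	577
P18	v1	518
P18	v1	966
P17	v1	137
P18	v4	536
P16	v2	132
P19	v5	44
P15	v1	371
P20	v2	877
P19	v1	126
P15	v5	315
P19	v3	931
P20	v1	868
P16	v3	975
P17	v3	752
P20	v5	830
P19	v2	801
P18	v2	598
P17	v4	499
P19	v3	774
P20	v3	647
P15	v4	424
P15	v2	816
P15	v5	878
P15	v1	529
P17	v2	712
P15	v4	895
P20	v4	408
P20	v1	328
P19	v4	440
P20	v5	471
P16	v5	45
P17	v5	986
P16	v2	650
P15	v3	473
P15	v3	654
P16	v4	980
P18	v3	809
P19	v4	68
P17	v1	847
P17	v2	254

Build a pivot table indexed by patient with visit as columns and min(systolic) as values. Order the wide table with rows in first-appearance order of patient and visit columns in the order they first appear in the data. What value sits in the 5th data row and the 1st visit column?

99

With rows in first-appearance order of patient, row 5 is patient=P20. visit columns in first-appearance order: v2, v3, v5, v4, v1; column 1 is v2.
Long rows with patient=P20, visit=v2: min(99, 877) = 99.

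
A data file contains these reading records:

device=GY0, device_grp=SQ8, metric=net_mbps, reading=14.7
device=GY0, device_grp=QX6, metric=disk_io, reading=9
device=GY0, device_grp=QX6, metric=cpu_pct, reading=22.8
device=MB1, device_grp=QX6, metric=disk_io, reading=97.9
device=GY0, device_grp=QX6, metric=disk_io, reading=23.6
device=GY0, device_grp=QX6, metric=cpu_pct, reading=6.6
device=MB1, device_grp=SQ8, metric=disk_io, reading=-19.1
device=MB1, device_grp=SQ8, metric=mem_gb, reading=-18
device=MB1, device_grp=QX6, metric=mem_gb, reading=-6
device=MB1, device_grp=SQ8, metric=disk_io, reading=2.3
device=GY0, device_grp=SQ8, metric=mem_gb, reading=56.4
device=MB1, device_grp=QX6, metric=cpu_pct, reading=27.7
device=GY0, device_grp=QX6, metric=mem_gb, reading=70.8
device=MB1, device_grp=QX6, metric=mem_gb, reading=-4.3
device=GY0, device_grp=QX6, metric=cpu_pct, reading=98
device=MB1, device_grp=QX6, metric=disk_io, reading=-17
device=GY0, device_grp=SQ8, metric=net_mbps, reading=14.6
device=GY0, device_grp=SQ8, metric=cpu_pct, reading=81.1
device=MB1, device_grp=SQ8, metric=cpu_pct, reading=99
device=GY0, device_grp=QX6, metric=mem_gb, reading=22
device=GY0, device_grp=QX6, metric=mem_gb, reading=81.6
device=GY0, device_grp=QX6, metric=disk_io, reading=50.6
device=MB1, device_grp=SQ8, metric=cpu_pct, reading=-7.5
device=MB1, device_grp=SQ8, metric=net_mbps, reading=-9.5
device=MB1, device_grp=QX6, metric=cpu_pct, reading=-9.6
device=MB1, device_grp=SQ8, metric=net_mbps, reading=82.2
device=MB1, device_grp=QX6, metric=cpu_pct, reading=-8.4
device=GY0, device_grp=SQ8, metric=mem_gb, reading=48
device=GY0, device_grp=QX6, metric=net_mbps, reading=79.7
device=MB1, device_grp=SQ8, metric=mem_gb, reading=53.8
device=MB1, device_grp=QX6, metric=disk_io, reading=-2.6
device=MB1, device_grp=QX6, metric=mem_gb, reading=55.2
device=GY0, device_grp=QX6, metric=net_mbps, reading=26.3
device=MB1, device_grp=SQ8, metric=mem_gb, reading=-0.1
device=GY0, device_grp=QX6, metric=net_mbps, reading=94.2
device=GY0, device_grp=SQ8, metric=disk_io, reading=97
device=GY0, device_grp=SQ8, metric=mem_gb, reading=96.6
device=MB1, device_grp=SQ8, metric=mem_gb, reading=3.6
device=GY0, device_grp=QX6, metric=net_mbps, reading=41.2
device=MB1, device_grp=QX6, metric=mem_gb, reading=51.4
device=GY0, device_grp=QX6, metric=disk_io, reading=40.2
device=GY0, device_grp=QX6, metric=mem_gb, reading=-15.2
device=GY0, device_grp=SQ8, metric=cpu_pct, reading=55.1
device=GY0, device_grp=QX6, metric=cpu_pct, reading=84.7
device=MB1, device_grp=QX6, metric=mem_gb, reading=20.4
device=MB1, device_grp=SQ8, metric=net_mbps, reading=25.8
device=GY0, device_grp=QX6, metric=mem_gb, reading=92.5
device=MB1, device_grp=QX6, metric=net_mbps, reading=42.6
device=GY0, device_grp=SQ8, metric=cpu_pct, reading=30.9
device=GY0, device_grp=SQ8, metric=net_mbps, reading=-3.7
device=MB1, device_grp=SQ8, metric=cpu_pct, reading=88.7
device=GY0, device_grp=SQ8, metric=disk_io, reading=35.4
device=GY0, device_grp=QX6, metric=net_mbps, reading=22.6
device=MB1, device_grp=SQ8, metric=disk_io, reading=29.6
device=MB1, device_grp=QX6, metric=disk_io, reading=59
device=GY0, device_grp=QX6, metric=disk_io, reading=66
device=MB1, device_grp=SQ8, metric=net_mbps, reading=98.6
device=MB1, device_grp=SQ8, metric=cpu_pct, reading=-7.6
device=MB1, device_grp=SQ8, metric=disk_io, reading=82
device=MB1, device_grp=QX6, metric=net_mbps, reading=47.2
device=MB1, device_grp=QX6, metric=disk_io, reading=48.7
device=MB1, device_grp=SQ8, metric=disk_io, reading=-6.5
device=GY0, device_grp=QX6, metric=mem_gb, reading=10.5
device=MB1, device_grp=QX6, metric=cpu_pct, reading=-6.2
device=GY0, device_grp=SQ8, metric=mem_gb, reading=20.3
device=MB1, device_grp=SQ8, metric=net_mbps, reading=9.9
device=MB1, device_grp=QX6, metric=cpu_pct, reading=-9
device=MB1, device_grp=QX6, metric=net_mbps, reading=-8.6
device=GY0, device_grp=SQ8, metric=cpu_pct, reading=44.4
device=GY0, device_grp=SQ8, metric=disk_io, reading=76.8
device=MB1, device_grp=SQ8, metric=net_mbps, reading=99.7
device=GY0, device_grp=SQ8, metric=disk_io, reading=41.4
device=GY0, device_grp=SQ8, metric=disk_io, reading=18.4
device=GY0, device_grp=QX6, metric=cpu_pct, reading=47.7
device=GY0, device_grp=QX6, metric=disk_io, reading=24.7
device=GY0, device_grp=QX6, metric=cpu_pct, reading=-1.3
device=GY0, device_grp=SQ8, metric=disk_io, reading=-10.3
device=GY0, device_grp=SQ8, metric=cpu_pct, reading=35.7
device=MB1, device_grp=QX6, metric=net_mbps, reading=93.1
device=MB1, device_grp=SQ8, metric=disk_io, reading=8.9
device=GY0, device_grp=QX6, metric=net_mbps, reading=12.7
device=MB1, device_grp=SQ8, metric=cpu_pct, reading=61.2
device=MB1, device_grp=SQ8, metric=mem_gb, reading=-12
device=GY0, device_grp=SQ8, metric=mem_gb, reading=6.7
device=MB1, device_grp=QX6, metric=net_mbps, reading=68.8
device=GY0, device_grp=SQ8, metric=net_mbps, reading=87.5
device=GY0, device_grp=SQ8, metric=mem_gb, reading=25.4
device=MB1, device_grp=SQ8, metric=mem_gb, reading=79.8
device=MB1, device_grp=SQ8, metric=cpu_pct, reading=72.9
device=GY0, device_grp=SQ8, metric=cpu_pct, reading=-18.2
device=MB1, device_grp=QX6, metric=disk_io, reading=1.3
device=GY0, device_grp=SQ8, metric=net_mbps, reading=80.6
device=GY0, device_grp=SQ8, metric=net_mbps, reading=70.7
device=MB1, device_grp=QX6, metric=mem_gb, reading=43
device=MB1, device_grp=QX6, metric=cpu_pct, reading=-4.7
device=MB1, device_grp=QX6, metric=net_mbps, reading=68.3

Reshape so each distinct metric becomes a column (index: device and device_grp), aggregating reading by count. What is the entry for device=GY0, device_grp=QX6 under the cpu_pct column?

Rows with device=GY0, device_grp=QX6 and metric=cpu_pct: reading values are 22.8, 6.6, 98, 84.7, 47.7, -1.3.
6 rows match — count = 6.

6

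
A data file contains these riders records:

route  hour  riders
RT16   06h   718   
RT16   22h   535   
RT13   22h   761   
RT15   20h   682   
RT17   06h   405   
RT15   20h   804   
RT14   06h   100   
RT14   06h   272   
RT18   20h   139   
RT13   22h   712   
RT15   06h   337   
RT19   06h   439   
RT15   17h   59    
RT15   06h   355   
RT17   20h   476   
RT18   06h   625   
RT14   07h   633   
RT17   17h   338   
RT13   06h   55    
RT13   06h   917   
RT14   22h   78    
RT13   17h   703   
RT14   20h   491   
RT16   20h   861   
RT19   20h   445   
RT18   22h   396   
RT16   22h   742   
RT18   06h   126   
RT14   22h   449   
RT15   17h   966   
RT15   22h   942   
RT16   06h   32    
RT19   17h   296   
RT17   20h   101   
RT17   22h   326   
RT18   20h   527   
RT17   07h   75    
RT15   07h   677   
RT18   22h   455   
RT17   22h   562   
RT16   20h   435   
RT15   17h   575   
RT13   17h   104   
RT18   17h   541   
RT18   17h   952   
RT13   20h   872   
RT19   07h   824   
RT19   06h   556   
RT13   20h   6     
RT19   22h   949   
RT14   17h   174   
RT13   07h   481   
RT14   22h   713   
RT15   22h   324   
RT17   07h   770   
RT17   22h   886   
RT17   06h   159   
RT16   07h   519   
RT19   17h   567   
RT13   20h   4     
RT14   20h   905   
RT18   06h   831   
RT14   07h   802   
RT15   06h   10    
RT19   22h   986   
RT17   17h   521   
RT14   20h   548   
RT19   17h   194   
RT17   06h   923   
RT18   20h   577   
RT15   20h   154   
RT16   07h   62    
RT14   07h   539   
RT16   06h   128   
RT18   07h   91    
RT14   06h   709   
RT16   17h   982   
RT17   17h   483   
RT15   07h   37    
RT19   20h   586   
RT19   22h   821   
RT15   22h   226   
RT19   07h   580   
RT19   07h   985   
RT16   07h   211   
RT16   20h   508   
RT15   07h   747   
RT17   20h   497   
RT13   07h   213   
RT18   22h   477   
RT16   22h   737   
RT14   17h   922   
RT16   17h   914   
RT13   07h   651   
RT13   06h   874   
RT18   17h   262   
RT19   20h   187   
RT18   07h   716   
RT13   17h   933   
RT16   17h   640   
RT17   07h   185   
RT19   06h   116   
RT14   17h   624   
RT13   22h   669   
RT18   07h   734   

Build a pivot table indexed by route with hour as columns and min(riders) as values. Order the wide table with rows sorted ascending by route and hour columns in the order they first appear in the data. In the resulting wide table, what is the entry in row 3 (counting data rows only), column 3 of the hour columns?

With rows sorted ascending by route, row 3 is route=RT15. hour columns in first-appearance order: 06h, 22h, 20h, 17h, 07h; column 3 is 20h.
Long rows with route=RT15, hour=20h: min(682, 804, 154) = 154.

154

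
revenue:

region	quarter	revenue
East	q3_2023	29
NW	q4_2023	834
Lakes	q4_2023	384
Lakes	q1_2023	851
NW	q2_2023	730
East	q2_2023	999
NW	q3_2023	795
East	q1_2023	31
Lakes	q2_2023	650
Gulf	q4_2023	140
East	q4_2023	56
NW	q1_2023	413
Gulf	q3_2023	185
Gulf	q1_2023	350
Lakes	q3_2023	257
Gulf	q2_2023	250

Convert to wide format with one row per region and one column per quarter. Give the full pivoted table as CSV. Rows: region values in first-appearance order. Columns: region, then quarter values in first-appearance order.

Columns: region plus the 4 distinct quarter values (q3_2023, q4_2023, q1_2023, q2_2023).
For example, row East column q3_2023 takes revenue=29 from the long row (East, q3_2023).

region,q3_2023,q4_2023,q1_2023,q2_2023
East,29,56,31,999
NW,795,834,413,730
Lakes,257,384,851,650
Gulf,185,140,350,250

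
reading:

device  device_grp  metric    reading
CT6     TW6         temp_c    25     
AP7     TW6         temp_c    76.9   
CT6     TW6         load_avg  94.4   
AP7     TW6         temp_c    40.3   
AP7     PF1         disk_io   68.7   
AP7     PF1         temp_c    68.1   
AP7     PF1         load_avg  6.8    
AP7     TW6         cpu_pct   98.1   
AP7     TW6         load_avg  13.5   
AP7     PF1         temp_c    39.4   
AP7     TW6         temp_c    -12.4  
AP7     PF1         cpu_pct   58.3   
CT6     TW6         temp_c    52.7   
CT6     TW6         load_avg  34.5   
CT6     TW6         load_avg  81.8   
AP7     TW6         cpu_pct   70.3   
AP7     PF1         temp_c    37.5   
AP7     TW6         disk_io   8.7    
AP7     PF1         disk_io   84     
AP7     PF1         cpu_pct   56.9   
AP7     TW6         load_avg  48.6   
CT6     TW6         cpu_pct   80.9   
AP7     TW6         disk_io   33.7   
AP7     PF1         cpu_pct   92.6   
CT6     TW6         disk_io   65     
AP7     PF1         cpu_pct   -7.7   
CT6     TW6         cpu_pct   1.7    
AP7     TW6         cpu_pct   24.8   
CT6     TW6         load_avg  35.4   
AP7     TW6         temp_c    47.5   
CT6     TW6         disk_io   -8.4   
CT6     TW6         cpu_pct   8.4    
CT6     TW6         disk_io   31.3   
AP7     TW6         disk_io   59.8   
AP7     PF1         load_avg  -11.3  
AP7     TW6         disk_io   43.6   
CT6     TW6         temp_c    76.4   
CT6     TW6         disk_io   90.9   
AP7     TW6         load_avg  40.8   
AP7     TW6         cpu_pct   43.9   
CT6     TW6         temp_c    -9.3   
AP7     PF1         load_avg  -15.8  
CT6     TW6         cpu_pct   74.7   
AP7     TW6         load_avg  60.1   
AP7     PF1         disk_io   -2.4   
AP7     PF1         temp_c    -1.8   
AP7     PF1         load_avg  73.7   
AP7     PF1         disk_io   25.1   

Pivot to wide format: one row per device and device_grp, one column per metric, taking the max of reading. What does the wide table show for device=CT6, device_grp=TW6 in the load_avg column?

94.4

Rows with device=CT6, device_grp=TW6 and metric=load_avg: reading values are 94.4, 34.5, 81.8, 35.4.
max(94.4, 34.5, 81.8, 35.4) = 94.4.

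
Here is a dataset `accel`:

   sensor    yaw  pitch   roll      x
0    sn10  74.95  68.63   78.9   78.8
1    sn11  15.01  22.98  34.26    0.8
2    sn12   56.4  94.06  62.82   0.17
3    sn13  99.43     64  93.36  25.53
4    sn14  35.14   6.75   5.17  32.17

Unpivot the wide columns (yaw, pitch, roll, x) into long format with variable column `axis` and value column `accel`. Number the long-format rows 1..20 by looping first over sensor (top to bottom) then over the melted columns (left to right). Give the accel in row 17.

35.14

20 rows total (5 × 4). Row 17: index ⌊(17-1)/4⌋ = 4 into sensor → sn14; (17-1) mod 4 = 0 into the melted columns → yaw.
So row 17 is (sn14, yaw, 35.14); accel = 35.14.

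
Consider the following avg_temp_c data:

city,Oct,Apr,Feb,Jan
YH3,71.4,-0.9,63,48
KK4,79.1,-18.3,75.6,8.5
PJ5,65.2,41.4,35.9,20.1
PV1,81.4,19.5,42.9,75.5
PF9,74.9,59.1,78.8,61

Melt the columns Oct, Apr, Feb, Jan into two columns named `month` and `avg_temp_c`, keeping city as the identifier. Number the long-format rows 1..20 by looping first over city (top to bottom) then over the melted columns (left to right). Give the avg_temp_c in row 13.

81.4

20 rows total (5 × 4). Row 13: index ⌊(13-1)/4⌋ = 3 into city → PV1; (13-1) mod 4 = 0 into the melted columns → Oct.
So row 13 is (PV1, Oct, 81.4); avg_temp_c = 81.4.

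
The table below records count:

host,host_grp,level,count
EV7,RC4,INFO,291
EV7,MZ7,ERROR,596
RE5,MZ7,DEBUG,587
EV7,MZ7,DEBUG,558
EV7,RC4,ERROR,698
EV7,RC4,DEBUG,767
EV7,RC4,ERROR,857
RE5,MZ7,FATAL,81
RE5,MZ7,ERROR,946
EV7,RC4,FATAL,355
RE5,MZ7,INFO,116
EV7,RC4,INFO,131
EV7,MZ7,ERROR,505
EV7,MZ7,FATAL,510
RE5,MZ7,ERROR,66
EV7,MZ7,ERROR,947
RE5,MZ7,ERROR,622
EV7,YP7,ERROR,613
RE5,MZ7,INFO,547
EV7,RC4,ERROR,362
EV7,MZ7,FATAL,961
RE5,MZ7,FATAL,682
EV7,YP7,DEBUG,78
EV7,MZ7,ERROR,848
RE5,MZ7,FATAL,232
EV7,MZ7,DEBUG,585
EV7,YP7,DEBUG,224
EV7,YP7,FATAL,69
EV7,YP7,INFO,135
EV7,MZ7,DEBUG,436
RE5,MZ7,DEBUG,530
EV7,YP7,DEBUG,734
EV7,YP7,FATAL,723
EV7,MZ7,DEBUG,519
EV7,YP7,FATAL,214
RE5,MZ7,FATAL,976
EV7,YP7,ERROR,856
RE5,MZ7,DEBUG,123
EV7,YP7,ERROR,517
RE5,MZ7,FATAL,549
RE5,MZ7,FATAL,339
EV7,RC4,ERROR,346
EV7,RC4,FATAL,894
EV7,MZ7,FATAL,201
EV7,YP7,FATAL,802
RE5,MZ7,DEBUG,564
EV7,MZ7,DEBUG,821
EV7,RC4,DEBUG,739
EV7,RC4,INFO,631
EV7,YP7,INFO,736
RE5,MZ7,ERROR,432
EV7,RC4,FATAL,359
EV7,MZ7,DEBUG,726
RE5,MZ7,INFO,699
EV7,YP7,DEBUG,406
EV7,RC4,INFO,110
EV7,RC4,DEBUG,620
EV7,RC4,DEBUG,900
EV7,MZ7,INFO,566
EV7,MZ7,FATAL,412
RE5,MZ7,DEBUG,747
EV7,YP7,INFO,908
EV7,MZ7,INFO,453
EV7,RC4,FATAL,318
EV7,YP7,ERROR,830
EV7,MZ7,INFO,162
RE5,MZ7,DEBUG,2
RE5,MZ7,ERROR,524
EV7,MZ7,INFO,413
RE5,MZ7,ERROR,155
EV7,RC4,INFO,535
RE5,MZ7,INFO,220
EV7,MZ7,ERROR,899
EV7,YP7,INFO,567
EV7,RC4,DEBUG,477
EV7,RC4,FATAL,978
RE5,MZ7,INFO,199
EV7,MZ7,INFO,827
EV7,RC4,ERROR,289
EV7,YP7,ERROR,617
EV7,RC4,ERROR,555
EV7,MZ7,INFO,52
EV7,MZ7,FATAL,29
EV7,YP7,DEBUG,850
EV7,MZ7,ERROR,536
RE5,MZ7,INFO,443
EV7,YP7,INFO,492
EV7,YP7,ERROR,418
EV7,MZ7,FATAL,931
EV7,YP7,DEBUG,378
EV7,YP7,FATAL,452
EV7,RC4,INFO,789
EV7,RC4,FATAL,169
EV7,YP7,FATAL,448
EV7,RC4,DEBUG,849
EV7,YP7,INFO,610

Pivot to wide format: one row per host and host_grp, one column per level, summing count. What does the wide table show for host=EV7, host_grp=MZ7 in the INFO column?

2473

Rows with host=EV7, host_grp=MZ7 and level=INFO: count values are 566, 453, 162, 413, 827, 52.
566 + 453 + 162 + 413 + 827 + 52 = 2473.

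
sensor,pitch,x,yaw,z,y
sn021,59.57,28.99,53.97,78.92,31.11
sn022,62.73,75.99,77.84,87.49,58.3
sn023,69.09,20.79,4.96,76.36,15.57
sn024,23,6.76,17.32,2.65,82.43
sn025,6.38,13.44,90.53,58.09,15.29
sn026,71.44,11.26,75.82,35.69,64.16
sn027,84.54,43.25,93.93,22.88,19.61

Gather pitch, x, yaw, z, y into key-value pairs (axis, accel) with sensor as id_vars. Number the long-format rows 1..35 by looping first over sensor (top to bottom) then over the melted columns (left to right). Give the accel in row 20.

82.43

35 rows total (7 × 5). Row 20: index ⌊(20-1)/5⌋ = 3 into sensor → sn024; (20-1) mod 5 = 4 into the melted columns → y.
So row 20 is (sn024, y, 82.43); accel = 82.43.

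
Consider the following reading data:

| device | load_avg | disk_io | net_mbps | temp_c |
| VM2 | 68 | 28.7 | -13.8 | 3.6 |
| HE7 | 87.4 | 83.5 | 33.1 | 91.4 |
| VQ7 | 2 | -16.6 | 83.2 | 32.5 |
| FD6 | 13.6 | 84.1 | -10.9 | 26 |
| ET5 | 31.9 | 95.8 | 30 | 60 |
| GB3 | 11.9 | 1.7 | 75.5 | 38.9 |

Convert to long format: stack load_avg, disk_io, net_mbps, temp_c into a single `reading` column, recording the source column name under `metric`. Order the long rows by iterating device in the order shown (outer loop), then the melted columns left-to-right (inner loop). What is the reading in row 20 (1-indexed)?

24 rows total (6 × 4). Row 20: index ⌊(20-1)/4⌋ = 4 into device → ET5; (20-1) mod 4 = 3 into the melted columns → temp_c.
So row 20 is (ET5, temp_c, 60); reading = 60.

60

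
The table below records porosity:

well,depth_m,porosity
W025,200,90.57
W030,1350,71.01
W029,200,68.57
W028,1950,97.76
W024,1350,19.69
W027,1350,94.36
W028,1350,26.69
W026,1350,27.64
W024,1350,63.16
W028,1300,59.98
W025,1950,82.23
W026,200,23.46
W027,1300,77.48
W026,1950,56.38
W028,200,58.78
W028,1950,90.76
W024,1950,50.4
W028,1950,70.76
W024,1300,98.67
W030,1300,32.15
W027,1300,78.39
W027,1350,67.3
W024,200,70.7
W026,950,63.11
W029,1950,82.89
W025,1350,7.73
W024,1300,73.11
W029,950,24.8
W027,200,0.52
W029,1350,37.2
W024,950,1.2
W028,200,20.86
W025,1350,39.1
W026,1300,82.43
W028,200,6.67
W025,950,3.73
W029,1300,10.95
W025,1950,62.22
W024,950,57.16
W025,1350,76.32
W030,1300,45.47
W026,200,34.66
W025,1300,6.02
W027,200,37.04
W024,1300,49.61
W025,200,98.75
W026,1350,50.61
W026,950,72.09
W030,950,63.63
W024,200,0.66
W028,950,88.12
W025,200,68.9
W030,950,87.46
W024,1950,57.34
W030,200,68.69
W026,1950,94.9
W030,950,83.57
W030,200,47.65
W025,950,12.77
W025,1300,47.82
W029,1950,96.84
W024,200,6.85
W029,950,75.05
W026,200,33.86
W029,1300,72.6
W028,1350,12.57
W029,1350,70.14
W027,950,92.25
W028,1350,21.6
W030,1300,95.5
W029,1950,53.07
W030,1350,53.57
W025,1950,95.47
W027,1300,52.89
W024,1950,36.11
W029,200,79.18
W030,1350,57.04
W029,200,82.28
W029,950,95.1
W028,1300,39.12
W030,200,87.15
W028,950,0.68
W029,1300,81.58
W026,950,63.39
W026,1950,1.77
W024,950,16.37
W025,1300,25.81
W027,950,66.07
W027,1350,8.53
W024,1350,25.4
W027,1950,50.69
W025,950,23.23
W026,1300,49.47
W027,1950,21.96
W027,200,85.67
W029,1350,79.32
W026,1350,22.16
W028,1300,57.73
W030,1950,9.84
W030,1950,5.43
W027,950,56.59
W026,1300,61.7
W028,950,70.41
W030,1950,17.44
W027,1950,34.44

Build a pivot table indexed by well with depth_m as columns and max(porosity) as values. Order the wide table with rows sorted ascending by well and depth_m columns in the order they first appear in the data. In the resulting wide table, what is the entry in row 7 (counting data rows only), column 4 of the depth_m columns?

With rows sorted ascending by well, row 7 is well=W030. depth_m columns in first-appearance order: 200, 1350, 1950, 1300, 950; column 4 is 1300.
Long rows with well=W030, depth_m=1300: max(32.15, 45.47, 95.5) = 95.5.

95.5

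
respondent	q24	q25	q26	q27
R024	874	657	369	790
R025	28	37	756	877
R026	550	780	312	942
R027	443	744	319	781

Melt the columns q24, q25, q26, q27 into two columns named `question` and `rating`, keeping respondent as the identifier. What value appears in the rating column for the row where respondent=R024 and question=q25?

657

Unpivoting turns each (respondent, wide-column) pair into one long row.
The wide cell at row R024, column q25 holds 657, so the long row (R024, q25) has rating=657.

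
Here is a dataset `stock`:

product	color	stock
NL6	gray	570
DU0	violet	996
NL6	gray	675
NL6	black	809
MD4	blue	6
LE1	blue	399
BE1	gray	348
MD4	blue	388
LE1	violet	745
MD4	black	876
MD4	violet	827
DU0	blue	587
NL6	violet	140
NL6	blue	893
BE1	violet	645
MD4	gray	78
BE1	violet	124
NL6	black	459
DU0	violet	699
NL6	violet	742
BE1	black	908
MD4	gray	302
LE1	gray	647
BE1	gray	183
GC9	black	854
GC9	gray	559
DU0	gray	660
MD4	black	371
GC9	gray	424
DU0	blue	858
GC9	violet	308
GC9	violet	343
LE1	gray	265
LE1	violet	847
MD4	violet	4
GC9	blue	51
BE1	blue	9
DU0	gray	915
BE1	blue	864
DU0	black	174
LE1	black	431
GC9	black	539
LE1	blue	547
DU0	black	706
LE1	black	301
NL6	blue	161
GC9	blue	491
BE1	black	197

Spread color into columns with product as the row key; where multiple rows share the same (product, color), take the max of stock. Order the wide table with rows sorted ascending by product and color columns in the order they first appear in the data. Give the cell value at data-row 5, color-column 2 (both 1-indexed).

With rows sorted ascending by product, row 5 is product=MD4. color columns in first-appearance order: gray, violet, black, blue; column 2 is violet.
Long rows with product=MD4, color=violet: max(827, 4) = 827.

827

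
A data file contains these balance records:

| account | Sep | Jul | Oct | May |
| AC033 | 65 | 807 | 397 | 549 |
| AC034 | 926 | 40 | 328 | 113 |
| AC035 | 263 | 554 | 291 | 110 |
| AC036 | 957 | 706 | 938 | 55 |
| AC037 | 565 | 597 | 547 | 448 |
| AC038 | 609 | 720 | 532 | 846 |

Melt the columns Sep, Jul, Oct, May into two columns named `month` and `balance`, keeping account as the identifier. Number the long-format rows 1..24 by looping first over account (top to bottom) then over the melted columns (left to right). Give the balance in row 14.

24 rows total (6 × 4). Row 14: index ⌊(14-1)/4⌋ = 3 into account → AC036; (14-1) mod 4 = 1 into the melted columns → Jul.
So row 14 is (AC036, Jul, 706); balance = 706.

706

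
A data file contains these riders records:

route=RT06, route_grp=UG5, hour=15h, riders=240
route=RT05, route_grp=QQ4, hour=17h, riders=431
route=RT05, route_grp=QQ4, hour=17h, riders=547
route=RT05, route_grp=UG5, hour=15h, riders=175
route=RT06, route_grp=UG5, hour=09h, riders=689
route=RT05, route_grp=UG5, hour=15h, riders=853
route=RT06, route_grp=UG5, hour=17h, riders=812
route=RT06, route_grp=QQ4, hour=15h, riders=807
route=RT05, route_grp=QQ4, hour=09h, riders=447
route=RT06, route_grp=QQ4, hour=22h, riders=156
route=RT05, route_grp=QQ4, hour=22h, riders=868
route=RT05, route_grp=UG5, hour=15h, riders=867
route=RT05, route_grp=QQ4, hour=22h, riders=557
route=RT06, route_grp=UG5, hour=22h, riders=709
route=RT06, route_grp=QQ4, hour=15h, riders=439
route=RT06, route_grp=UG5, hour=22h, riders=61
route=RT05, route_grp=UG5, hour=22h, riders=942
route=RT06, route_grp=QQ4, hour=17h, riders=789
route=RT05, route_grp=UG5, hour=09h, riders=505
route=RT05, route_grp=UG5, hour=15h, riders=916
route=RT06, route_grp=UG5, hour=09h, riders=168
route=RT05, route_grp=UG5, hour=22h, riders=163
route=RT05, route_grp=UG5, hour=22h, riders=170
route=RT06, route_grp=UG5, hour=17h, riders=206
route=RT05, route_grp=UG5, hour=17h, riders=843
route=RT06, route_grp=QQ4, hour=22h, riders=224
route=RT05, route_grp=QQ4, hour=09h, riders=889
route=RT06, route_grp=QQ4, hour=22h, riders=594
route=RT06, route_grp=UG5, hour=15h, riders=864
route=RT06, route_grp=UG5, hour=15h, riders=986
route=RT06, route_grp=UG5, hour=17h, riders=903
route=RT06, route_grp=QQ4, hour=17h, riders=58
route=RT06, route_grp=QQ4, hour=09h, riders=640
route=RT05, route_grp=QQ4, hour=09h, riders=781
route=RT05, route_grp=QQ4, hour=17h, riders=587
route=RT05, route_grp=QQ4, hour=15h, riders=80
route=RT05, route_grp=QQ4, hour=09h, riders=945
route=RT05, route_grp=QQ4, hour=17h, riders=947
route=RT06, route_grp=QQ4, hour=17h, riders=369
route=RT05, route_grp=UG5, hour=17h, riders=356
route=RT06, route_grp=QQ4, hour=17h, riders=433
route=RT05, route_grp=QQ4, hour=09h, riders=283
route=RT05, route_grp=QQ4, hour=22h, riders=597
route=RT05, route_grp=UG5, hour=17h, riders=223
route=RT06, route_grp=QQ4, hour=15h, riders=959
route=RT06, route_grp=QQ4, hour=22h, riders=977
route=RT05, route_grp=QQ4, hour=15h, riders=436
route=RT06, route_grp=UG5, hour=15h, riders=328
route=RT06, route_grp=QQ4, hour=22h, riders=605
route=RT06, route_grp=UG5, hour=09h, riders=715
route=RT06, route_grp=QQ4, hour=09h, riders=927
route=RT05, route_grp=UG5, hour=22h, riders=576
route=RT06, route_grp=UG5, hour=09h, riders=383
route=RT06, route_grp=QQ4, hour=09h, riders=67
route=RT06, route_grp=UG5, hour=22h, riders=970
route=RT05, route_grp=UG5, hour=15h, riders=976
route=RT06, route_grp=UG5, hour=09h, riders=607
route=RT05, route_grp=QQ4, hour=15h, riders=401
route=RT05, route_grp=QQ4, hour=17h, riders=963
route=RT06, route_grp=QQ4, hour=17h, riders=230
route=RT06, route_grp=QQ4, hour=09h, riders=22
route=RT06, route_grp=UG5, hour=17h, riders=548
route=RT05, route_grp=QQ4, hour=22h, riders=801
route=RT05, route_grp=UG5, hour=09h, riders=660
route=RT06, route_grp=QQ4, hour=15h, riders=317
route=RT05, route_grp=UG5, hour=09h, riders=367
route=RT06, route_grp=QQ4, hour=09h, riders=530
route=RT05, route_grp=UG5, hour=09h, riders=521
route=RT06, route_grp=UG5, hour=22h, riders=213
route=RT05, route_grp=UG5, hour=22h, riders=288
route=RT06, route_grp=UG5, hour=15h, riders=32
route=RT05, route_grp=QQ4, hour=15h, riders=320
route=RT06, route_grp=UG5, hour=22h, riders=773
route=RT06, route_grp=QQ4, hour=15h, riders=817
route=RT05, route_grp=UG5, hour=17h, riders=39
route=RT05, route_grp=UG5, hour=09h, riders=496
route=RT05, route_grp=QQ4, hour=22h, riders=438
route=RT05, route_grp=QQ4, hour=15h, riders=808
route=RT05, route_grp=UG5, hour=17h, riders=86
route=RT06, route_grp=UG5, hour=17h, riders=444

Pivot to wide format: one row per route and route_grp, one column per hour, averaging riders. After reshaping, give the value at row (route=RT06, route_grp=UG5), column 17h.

Rows with route=RT06, route_grp=UG5 and hour=17h: riders values are 812, 206, 903, 548, 444.
(812 + 206 + 903 + 548 + 444) / 5 = 582.60.

582.60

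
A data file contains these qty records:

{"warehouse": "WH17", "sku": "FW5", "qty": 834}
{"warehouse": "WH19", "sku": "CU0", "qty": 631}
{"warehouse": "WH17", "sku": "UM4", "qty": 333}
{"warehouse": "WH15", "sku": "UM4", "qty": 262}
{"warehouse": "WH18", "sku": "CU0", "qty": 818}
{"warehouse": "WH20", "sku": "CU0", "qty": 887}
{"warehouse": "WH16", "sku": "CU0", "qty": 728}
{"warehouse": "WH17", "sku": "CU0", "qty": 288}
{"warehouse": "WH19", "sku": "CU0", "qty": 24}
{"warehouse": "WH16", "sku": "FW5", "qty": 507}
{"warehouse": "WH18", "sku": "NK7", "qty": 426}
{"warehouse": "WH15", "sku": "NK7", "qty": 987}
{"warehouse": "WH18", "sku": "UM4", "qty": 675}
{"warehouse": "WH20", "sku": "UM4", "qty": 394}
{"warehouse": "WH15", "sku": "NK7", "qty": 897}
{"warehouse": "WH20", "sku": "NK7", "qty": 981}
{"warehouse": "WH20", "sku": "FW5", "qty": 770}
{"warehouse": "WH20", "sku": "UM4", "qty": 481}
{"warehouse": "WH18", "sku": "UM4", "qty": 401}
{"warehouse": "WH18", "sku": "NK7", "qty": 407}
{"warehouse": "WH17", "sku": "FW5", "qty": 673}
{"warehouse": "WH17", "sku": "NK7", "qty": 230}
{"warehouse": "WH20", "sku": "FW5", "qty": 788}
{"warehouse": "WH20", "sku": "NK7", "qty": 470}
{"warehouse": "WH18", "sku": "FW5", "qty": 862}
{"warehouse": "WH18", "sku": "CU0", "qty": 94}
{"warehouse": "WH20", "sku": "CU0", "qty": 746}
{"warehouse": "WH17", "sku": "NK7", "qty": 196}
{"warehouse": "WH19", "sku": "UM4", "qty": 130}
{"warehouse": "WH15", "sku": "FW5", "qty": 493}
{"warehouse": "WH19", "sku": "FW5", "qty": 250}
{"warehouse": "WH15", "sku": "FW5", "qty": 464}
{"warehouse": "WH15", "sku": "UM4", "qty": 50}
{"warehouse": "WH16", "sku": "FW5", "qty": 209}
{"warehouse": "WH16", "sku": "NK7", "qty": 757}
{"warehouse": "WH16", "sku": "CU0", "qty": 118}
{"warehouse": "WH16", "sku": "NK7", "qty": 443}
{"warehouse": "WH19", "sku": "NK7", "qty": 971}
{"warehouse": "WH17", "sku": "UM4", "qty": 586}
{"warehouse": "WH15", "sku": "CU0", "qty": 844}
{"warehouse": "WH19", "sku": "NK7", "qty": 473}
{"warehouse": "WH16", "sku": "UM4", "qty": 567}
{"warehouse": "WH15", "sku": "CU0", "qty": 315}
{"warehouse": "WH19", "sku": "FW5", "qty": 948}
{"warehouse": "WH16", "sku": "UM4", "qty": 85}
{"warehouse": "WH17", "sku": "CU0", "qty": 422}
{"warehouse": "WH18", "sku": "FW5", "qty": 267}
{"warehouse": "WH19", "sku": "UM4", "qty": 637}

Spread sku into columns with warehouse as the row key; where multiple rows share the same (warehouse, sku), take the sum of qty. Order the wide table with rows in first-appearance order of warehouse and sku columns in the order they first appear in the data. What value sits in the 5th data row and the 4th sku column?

With rows in first-appearance order of warehouse, row 5 is warehouse=WH20. sku columns in first-appearance order: FW5, CU0, UM4, NK7; column 4 is NK7.
Long rows with warehouse=WH20, sku=NK7: 981 + 470 = 1451.

1451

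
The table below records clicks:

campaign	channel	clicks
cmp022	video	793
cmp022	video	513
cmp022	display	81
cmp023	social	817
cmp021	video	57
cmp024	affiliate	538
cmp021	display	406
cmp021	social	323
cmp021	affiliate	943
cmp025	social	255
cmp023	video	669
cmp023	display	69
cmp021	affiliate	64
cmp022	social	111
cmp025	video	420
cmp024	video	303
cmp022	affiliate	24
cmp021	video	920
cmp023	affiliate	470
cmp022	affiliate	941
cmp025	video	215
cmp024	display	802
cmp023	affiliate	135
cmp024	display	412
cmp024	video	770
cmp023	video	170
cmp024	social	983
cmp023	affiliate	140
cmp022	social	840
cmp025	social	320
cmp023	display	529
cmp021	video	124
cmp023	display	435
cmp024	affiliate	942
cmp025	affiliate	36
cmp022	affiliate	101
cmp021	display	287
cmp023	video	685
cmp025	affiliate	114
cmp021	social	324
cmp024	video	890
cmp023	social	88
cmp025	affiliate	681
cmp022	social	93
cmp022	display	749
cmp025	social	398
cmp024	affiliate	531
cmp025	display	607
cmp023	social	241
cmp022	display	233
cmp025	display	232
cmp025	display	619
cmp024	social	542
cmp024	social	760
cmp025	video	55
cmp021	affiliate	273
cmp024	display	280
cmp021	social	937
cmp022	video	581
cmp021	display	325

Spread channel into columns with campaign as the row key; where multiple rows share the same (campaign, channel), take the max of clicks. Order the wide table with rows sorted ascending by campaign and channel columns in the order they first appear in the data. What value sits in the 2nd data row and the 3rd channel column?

With rows sorted ascending by campaign, row 2 is campaign=cmp022. channel columns in first-appearance order: video, display, social, affiliate; column 3 is social.
Long rows with campaign=cmp022, channel=social: max(111, 840, 93) = 840.

840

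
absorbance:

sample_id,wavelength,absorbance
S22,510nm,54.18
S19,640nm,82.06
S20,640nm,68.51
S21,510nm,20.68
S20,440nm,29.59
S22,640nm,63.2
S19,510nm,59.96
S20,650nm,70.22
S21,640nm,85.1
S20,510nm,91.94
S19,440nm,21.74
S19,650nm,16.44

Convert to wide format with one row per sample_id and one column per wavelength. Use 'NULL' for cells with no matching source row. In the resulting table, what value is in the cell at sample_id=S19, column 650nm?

The long row with sample_id=S19, wavelength=650nm has absorbance=16.44.

16.44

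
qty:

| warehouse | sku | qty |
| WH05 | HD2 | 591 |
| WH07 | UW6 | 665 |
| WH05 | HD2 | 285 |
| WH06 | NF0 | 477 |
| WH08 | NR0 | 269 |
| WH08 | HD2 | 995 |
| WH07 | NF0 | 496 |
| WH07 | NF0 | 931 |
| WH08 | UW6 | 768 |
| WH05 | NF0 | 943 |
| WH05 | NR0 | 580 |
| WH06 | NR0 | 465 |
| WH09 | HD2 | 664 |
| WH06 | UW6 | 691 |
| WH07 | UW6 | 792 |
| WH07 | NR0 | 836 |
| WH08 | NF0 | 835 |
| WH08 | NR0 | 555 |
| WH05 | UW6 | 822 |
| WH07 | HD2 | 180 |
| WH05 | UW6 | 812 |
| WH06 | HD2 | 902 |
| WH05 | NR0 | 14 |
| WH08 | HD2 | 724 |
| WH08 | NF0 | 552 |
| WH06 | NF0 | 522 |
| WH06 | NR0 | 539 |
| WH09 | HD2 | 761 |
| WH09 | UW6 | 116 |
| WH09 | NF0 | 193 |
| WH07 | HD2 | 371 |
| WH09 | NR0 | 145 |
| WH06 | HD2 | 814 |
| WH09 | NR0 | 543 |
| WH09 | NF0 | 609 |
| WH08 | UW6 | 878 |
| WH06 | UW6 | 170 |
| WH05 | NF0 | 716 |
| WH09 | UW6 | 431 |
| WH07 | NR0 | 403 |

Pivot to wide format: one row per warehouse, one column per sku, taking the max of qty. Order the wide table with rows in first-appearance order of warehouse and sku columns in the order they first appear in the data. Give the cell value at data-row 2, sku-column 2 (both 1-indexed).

With rows in first-appearance order of warehouse, row 2 is warehouse=WH07. sku columns in first-appearance order: HD2, UW6, NF0, NR0; column 2 is UW6.
Long rows with warehouse=WH07, sku=UW6: max(665, 792) = 792.

792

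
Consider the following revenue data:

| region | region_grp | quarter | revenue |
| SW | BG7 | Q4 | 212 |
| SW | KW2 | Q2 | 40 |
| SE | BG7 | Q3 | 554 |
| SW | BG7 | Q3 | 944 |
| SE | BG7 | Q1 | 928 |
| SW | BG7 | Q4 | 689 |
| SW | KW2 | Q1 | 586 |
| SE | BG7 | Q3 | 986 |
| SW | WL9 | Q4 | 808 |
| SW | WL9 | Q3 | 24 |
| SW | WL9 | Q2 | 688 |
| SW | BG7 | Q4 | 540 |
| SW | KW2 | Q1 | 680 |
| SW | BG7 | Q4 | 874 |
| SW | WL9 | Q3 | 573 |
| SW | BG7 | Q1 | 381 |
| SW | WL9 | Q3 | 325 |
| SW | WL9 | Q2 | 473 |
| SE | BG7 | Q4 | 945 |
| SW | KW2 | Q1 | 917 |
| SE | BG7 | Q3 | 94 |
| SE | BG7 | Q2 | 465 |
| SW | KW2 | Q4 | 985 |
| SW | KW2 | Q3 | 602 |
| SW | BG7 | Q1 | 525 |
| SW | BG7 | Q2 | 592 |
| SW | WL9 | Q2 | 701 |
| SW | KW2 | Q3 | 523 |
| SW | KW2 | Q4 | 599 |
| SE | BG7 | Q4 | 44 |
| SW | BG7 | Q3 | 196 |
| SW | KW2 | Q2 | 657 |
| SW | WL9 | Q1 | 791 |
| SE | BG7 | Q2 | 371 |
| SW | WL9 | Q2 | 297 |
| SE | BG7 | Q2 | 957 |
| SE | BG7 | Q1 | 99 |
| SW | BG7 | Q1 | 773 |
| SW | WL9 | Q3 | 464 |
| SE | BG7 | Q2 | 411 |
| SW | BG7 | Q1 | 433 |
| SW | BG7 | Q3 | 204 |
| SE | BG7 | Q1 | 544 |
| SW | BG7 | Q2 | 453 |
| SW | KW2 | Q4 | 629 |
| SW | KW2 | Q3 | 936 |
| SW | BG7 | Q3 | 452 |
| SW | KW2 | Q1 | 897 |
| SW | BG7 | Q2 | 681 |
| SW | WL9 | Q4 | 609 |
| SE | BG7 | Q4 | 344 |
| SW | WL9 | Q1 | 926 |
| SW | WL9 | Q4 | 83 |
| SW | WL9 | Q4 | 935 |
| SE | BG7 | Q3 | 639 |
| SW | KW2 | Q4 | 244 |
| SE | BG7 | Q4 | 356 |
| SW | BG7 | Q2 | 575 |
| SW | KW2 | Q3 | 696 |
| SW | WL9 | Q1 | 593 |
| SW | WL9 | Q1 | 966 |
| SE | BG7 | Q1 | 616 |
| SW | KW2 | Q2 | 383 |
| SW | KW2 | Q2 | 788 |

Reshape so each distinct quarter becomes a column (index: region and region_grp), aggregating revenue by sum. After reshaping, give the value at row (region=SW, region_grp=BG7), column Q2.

2301

Rows with region=SW, region_grp=BG7 and quarter=Q2: revenue values are 592, 453, 681, 575.
592 + 453 + 681 + 575 = 2301.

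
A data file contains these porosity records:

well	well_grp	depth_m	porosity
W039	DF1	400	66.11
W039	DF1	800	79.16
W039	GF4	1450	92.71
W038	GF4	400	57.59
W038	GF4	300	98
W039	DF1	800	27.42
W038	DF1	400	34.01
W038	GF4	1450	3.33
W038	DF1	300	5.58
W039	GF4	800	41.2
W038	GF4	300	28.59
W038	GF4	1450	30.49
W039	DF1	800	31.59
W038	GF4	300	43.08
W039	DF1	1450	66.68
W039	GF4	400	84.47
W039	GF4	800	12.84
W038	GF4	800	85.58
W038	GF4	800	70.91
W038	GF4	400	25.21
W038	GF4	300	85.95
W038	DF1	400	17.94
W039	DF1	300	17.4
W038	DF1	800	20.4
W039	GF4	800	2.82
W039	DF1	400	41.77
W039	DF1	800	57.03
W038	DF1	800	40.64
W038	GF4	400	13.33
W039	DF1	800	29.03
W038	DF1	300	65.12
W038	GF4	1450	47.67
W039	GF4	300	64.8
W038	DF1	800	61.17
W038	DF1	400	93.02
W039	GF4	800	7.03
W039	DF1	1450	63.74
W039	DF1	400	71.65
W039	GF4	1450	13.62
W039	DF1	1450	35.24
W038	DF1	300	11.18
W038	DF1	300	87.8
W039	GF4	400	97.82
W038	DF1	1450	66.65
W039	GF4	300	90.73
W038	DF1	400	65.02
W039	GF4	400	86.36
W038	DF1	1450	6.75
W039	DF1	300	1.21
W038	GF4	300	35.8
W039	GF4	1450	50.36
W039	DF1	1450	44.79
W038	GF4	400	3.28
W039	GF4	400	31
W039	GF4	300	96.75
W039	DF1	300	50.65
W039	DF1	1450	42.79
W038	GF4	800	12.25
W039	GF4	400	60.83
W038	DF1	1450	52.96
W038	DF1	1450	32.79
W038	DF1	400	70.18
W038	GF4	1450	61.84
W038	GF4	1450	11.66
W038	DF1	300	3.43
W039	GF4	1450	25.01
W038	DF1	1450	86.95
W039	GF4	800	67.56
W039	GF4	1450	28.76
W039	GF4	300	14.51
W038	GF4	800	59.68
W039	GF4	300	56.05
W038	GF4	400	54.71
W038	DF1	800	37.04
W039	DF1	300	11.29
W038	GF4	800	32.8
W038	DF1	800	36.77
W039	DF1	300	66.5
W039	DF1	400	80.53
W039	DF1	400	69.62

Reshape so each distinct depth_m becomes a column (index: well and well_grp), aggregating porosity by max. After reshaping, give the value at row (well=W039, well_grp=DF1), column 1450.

Rows with well=W039, well_grp=DF1 and depth_m=1450: porosity values are 66.68, 63.74, 35.24, 44.79, 42.79.
max(66.68, 63.74, 35.24, 44.79, 42.79) = 66.68.

66.68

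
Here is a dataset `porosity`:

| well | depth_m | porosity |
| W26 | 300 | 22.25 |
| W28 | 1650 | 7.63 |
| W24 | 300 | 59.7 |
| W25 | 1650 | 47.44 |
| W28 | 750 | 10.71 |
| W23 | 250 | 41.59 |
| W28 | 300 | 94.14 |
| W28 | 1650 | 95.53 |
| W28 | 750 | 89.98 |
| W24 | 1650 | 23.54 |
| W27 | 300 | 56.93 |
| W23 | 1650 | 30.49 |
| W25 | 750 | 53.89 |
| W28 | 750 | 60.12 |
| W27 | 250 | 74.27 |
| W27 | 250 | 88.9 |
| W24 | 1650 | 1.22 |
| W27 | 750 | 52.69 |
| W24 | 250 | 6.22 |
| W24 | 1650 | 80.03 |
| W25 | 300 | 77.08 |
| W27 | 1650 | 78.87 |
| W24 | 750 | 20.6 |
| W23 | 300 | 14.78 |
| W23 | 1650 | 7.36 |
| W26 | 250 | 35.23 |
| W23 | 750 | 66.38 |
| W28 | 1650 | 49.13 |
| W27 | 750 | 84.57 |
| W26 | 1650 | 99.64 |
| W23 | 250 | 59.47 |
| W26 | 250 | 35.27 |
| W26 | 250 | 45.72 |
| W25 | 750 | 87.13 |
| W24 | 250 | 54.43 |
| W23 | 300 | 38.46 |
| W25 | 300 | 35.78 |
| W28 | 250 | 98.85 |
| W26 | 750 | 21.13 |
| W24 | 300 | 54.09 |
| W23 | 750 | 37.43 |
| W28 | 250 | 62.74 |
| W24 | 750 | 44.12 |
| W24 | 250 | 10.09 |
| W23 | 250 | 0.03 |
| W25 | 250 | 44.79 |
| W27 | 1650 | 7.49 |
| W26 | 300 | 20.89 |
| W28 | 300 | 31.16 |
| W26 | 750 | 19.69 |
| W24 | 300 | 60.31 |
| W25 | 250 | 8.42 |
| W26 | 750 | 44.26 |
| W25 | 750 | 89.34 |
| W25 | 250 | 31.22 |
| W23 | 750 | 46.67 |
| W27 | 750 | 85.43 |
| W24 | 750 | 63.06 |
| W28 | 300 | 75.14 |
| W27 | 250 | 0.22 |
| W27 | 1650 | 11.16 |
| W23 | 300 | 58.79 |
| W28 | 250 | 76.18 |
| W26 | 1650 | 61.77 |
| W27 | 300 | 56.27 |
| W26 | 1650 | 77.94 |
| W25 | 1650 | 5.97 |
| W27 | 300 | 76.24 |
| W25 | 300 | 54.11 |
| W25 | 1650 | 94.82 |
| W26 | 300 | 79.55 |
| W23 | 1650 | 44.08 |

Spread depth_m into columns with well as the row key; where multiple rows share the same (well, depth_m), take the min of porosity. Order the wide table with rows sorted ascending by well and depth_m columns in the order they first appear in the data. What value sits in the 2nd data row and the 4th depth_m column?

6.22

With rows sorted ascending by well, row 2 is well=W24. depth_m columns in first-appearance order: 300, 1650, 750, 250; column 4 is 250.
Long rows with well=W24, depth_m=250: min(6.22, 54.43, 10.09) = 6.22.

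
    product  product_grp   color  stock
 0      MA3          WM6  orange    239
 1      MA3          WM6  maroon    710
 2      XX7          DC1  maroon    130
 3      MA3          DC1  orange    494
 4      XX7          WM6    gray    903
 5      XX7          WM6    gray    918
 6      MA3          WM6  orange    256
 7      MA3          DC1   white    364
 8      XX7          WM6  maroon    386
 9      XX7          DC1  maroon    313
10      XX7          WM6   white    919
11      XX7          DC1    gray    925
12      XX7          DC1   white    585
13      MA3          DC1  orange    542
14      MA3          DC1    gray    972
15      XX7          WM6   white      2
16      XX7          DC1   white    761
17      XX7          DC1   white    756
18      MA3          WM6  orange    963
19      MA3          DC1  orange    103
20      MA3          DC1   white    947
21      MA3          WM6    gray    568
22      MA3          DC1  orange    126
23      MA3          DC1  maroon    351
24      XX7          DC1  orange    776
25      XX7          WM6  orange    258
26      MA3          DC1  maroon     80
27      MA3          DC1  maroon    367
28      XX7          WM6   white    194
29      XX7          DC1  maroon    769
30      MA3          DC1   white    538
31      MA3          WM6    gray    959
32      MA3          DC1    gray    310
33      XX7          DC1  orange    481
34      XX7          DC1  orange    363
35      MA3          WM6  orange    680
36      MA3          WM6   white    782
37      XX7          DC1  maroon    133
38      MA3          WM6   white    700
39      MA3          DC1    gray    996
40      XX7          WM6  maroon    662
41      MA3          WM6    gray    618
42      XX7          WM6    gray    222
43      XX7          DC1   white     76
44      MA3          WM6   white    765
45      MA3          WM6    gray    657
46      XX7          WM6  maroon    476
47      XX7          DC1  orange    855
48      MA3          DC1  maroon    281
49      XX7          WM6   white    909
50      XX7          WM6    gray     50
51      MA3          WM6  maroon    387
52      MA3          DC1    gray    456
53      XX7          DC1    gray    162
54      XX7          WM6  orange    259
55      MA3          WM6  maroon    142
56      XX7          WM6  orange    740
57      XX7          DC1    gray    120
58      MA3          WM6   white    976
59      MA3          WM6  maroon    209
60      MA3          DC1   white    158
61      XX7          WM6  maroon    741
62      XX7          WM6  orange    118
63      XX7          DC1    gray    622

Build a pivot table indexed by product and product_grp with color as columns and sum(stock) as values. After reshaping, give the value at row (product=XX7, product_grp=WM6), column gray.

2093

Rows with product=XX7, product_grp=WM6 and color=gray: stock values are 903, 918, 222, 50.
903 + 918 + 222 + 50 = 2093.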